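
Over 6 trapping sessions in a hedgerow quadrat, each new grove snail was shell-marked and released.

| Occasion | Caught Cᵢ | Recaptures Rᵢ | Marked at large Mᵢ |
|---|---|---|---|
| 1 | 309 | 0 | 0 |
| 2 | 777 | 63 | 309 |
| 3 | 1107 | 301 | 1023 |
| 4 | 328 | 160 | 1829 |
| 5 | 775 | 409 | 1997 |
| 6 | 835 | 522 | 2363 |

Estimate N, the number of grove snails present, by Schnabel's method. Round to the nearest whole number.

Σ MᵢCᵢ = 0·309 + 309·777 + 1023·1107 + 1829·328 + 1997·775 + 2363·835 = 0 + 240093 + 1132461 + 599912 + 1547675 + 1973105 = 5493246
Σ Rᵢ = 0 + 63 + 301 + 160 + 409 + 522 = 1455
N̂ = 5493246 / 1455 ≈ 3775.4 → 3775

N ≈ 3775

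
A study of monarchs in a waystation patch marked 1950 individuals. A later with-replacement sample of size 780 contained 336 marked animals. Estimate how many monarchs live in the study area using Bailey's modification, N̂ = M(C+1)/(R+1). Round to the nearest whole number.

N ≈ 4519

N̂ = 1950·(780+1)/(336+1) = 1950·781/337 = 1522950/337 ≈ 4519.1 → 4519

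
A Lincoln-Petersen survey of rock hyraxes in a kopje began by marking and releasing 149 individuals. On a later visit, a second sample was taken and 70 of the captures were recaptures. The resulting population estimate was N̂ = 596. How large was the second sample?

From N = M·C/R: C = N·R / M = 596·70 / 149 = 41720 / 149 = 280.

C = 280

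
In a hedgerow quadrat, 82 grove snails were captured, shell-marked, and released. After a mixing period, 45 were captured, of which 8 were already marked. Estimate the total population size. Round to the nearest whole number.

N ≈ 461

If marked individuals mix randomly, R/C ≈ M/N, giving N ≈ M·C/R.
N = (82 × 45) / 8 = 3690 / 8 ≈ 461.2 → 461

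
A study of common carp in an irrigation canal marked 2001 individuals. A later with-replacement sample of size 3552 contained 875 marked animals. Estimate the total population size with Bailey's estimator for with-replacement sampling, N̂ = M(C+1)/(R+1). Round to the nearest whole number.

N̂ = 2001·(3552+1)/(875+1) = 2001·3553/876 = 7109553/876 ≈ 8115.9 → 8116

N ≈ 8116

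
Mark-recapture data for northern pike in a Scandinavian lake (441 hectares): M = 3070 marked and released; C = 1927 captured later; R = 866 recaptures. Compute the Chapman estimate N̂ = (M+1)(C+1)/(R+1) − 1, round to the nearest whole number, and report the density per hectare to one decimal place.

density ≈ 15.5 northern pike per hectare

N̂ = 3071·1928/867 − 1 = 5920888/867 − 1 ≈ 6828.2 → 6828
Density = N̂ / area = 6828 / 441 ≈ 15.48 → 15.5 per hectare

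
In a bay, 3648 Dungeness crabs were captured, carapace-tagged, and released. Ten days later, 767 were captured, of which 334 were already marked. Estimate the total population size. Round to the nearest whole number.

N ≈ 8377

Lincoln-Petersen assumes M/N = R/C, so N = M·C / R.
N = (3648 × 767) / 334 = 2798016 / 334 ≈ 8377.3 → 8377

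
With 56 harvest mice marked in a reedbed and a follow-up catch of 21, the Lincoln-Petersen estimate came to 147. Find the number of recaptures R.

R = 8

From N = M·C/R: R = M·C / N = 56·21 / 147 = 1176 / 147 = 8.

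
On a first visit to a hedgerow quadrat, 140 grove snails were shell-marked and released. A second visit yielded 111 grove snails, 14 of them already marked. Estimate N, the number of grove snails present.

N = 1110

If marked individuals mix randomly, R/C ≈ M/N, giving N ≈ M·C/R.
N = (140 × 111) / 14 = 15540 / 14 = 1110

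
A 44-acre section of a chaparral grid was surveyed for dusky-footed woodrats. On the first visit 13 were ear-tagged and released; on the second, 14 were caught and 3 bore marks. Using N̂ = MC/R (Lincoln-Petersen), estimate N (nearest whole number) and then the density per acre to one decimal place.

density ≈ 1.4 dusky-footed woodrats per acre

N̂ = 13·14/3 = 182/3 ≈ 60.7 → 61
Density = N̂ / area = 61 / 44 ≈ 1.39 → 1.4 per acre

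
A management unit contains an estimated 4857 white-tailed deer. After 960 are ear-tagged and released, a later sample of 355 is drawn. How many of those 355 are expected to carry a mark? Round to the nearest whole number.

Expected recaptures E[R] = M·C / N.
E[R] = 960 × 355 / 4857 = 340800 / 4857 ≈ 70.2 → 70

expected recaptures ≈ 70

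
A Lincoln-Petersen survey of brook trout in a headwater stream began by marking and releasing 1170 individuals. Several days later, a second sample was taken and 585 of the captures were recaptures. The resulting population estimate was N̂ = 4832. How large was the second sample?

From N = M·C/R: C = N·R / M = 4832·585 / 1170 = 2826720 / 1170 = 2416.

C = 2416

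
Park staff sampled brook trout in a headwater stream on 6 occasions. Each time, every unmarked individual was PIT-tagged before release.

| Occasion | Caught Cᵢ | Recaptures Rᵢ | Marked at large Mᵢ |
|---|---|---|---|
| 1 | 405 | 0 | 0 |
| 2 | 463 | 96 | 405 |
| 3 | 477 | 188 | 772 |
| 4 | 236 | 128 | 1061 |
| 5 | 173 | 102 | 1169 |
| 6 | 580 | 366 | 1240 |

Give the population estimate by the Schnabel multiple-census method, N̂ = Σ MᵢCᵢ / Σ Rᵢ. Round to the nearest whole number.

Σ MᵢCᵢ = 0·405 + 405·463 + 772·477 + 1061·236 + 1169·173 + 1240·580 = 0 + 187515 + 368244 + 250396 + 202237 + 719200 = 1727592
Σ Rᵢ = 0 + 96 + 188 + 128 + 102 + 366 = 880
N̂ = 1727592 / 880 ≈ 1963.2 → 1963

N ≈ 1963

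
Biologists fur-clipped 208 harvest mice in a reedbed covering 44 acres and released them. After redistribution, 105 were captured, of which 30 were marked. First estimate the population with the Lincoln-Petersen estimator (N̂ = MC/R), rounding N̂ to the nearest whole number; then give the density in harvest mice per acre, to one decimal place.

density ≈ 16.5 harvest mice per acre

N̂ = 208·105/30 = 21840/30 = 728
Density = N̂ / area = 728 / 44 ≈ 16.545 → 16.5 per acre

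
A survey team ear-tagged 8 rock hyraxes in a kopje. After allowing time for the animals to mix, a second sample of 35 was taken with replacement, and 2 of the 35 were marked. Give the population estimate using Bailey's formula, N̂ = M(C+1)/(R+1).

N̂ = 8·(35+1)/(2+1) = 8·36/3 = 288/3 = 96

N = 96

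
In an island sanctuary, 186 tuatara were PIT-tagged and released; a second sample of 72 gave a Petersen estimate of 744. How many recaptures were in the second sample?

R = 18

From N = M·C/R: R = M·C / N = 186·72 / 744 = 13392 / 744 = 18.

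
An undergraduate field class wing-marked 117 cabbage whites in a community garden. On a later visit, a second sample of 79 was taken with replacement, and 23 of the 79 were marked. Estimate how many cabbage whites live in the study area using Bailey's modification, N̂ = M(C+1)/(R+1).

N̂ = 117·(79+1)/(23+1) = 117·80/24 = 9360/24 = 390

N = 390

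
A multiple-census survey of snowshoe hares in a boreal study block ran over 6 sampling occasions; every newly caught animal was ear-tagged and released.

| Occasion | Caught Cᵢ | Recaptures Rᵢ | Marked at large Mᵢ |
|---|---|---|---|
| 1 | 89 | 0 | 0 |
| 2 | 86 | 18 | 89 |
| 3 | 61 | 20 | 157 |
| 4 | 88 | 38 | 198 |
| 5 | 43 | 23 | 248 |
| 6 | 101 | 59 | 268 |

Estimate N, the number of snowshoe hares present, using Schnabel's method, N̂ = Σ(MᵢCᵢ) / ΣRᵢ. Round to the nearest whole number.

N ≈ 458

Σ MᵢCᵢ = 0·89 + 89·86 + 157·61 + 198·88 + 248·43 + 268·101 = 0 + 7654 + 9577 + 17424 + 10664 + 27068 = 72387
Σ Rᵢ = 0 + 18 + 20 + 38 + 23 + 59 = 158
N̂ = 72387 / 158 ≈ 458.1 → 458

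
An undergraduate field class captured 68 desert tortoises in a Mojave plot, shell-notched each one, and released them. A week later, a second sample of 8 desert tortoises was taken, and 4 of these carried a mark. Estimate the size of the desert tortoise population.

N = 136

N = (68 × 8) / 4 = 544 / 4 = 136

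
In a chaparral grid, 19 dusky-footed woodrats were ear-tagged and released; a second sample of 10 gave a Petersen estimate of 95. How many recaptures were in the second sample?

R = 2

From N = M·C/R: R = M·C / N = 19·10 / 95 = 190 / 95 = 2.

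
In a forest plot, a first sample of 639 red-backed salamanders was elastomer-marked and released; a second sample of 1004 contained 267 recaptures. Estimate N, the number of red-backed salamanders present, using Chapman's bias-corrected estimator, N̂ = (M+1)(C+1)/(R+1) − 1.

N = 2399

N̂ = (639+1)(1004+1)/(267+1) − 1 = 640·1005/268 − 1
= 643200/268 − 1 = 2400 − 1 = 2399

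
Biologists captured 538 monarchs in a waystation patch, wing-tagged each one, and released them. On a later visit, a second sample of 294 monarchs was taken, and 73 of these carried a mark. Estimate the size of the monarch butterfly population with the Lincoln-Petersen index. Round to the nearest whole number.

N ≈ 2167

N = (538 × 294) / 73 = 158172 / 73 ≈ 2166.7 → 2167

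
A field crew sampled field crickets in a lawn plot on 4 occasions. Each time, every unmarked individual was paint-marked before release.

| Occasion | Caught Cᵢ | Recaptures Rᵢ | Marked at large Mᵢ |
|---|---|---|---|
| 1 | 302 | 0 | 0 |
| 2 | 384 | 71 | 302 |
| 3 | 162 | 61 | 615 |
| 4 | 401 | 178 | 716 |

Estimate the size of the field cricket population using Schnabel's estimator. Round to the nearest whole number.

N ≈ 1622

Σ MᵢCᵢ = 0·302 + 302·384 + 615·162 + 716·401 = 0 + 115968 + 99630 + 287116 = 502714
Σ Rᵢ = 0 + 71 + 61 + 178 = 310
N̂ = 502714 / 310 ≈ 1621.7 → 1622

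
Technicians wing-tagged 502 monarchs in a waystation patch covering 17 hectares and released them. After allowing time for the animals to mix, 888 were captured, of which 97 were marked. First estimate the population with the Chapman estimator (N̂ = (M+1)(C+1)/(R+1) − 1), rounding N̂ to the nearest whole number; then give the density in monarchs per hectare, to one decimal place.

N̂ = 503·889/98 − 1 = 447167/98 − 1 ≈ 4561.9 → 4562
Density = N̂ / area = 4562 / 17 ≈ 268.35 → 268.4 per hectare

density ≈ 268.4 monarchs per hectare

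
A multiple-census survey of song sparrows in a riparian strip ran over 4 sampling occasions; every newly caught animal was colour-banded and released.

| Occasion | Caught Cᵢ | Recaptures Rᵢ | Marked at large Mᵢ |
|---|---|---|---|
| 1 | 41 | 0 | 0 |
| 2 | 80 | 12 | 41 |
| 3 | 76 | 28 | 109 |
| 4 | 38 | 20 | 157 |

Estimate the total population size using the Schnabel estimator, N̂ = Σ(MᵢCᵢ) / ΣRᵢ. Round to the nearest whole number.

N ≈ 292

Σ MᵢCᵢ = 0·41 + 41·80 + 109·76 + 157·38 = 0 + 3280 + 8284 + 5966 = 17530
Σ Rᵢ = 0 + 12 + 28 + 20 = 60
N̂ = 17530 / 60 ≈ 292.2 → 292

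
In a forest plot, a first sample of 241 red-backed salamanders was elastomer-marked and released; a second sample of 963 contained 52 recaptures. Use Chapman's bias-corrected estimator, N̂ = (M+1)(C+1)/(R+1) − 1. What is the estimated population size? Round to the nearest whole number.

N̂ = (241+1)(963+1)/(52+1) − 1 = 242·964/53 − 1
= 233288/53 − 1 ≈ 4401.7 − 1 ≈ 4400.7 → 4401

N ≈ 4401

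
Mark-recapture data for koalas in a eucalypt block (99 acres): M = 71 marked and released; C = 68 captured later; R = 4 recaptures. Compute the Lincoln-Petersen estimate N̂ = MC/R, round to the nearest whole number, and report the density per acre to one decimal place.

N̂ = 71·68/4 = 4828/4 = 1207
Density = N̂ / area = 1207 / 99 ≈ 12.19 → 12.2 per acre

density ≈ 12.2 koalas per acre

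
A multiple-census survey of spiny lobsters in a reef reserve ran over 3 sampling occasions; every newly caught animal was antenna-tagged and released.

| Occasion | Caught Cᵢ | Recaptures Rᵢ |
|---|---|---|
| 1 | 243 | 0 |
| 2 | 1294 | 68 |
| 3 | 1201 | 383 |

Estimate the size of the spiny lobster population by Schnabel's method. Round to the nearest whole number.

Marked at large before each occasion: Mᵢ = Σⱼ<ᵢ (Cⱼ − Rⱼ) → M1=0, M2=243, M3=1469
Σ MᵢCᵢ = 0·243 + 243·1294 + 1469·1201 = 0 + 314442 + 1764269 = 2078711
Σ Rᵢ = 0 + 68 + 383 = 451
N̂ = 2078711 / 451 ≈ 4609.1 → 4609

N ≈ 4609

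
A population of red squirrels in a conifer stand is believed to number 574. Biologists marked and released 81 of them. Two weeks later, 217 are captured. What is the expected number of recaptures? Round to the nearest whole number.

Expected recaptures E[R] = M·C / N.
E[R] = 81 × 217 / 574 = 17577 / 574 ≈ 30.6 → 31

expected recaptures ≈ 31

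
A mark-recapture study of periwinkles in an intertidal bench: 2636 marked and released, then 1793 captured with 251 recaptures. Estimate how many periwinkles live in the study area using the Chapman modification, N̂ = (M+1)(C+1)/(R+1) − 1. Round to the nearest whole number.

N̂ = (2636+1)(1793+1)/(251+1) − 1 = 2637·1794/252 − 1
= 4730778/252 − 1 ≈ 18772.9 − 1 ≈ 18771.9 → 18772

N ≈ 18,772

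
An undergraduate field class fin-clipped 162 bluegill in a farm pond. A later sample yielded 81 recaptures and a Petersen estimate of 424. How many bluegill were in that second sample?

C = 212

From N = M·C/R: C = N·R / M = 424·81 / 162 = 34344 / 162 = 212.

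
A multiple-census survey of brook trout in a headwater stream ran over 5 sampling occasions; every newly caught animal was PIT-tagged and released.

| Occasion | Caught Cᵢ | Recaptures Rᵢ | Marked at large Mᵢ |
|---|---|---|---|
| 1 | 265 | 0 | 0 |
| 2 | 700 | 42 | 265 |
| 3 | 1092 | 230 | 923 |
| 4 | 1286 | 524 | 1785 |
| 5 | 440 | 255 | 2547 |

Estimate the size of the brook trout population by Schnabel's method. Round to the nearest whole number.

Σ MᵢCᵢ = 0·265 + 265·700 + 923·1092 + 1785·1286 + 2547·440 = 0 + 185500 + 1007916 + 2295510 + 1120680 = 4609606
Σ Rᵢ = 0 + 42 + 230 + 524 + 255 = 1051
N̂ = 4609606 / 1051 ≈ 4385.9 → 4386

N ≈ 4386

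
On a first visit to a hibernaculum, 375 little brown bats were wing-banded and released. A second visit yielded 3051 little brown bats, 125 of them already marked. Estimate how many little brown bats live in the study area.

N = 9153

The marked fraction in the recapture sample should equal the marked fraction in the population: 125/3051 = 375/N.
N = (375 × 3051) / 125 = 1144125 / 125 = 9153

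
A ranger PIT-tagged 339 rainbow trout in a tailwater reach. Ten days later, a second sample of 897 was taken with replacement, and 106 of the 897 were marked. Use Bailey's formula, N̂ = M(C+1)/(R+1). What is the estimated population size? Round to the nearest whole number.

N̂ = 339·(897+1)/(106+1) = 339·898/107 = 304422/107 ≈ 2845.1 → 2845

N ≈ 2845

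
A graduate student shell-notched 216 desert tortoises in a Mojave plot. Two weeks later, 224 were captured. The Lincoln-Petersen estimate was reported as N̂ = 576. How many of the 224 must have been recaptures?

From N = M·C/R: R = M·C / N = 216·224 / 576 = 48384 / 576 = 84.

R = 84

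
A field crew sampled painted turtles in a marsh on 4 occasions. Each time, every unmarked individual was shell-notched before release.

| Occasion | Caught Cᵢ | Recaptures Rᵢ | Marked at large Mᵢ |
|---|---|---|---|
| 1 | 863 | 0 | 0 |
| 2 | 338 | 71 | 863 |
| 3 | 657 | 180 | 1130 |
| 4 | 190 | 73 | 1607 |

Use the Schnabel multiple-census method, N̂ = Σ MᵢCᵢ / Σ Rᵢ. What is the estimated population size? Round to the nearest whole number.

N ≈ 4134

Σ MᵢCᵢ = 0·863 + 863·338 + 1130·657 + 1607·190 = 0 + 291694 + 742410 + 305330 = 1339434
Σ Rᵢ = 0 + 71 + 180 + 73 = 324
N̂ = 1339434 / 324 ≈ 4134.1 → 4134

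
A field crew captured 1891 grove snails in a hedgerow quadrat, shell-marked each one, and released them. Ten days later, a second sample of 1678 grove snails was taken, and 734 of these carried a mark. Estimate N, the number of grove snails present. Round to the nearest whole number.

N ≈ 4323

Lincoln-Petersen assumes M/N = R/C, so N = M·C / R.
N = (1891 × 1678) / 734 = 3173098 / 734 ≈ 4323.0 → 4323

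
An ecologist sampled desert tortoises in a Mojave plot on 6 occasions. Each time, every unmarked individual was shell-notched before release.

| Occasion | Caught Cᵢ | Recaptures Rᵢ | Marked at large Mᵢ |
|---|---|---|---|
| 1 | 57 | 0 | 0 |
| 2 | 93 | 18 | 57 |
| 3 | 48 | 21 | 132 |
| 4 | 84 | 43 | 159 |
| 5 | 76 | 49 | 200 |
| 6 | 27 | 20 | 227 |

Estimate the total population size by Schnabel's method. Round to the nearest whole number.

N ≈ 307

Σ MᵢCᵢ = 0·57 + 57·93 + 132·48 + 159·84 + 200·76 + 227·27 = 0 + 5301 + 6336 + 13356 + 15200 + 6129 = 46322
Σ Rᵢ = 0 + 18 + 21 + 43 + 49 + 20 = 151
N̂ = 46322 / 151 ≈ 306.8 → 307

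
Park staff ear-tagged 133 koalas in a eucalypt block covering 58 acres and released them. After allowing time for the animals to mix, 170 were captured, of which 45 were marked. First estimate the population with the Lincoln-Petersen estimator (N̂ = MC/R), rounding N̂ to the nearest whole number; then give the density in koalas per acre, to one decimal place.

density ≈ 8.7 koalas per acre

N̂ = 133·170/45 = 22610/45 ≈ 502.4 → 502
Density = N̂ / area = 502 / 58 ≈ 8.66 → 8.7 per acre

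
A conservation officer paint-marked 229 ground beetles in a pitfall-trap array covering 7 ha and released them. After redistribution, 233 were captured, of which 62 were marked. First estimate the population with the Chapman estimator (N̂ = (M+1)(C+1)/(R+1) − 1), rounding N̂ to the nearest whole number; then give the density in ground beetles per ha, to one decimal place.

density ≈ 121.9 ground beetles per ha

N̂ = 230·234/63 − 1 = 53820/63 − 1 ≈ 853.3 → 853
Density = N̂ / area = 853 / 7 ≈ 121.86 → 121.9 per ha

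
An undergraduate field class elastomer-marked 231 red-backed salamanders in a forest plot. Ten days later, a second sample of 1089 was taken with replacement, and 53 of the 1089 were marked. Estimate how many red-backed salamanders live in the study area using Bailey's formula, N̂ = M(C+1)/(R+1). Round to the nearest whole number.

N̂ = 231·(1089+1)/(53+1) = 231·1090/54 = 251790/54 ≈ 4662.8 → 4663

N ≈ 4663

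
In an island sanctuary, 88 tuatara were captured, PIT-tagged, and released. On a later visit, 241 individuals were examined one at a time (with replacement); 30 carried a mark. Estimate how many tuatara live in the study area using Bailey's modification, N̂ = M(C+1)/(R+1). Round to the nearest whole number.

N̂ = 88·(241+1)/(30+1) = 88·242/31 = 21296/31 ≈ 687.0 → 687

N ≈ 687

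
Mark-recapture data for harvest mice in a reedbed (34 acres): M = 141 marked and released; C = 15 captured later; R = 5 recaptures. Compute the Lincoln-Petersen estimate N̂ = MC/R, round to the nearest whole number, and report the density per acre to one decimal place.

density ≈ 12.4 harvest mice per acre

N̂ = 141·15/5 = 2115/5 = 423
Density = N̂ / area = 423 / 34 ≈ 12.44 → 12.4 per acre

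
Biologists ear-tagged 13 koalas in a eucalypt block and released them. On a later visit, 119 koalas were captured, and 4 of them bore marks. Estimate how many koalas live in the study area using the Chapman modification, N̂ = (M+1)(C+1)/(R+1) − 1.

N̂ = (13+1)(119+1)/(4+1) − 1 = 14·120/5 − 1
= 1680/5 − 1 = 336 − 1 = 335

N = 335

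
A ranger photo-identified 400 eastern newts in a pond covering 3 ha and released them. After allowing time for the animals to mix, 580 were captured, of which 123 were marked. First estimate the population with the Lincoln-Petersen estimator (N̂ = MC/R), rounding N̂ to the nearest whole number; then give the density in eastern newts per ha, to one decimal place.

density ≈ 628.7 eastern newts per ha

N̂ = 400·580/123 = 232000/123 ≈ 1886.2 → 1886
Density = N̂ / area = 1886 / 3 ≈ 628.67 → 628.7 per ha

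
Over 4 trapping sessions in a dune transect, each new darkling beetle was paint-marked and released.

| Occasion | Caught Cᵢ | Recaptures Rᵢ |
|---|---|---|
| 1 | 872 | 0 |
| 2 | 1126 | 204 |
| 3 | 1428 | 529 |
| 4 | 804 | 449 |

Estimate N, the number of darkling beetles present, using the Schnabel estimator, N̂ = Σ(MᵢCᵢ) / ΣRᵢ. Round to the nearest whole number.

Marked at large before each occasion: Mᵢ = Σⱼ<ᵢ (Cⱼ − Rⱼ) → M1=0, M2=872, M3=1794, M4=2693
Σ MᵢCᵢ = 0·872 + 872·1126 + 1794·1428 + 2693·804 = 0 + 981872 + 2561832 + 2165172 = 5708876
Σ Rᵢ = 0 + 204 + 529 + 449 = 1182
N̂ = 5708876 / 1182 ≈ 4829.8 → 4830

N ≈ 4830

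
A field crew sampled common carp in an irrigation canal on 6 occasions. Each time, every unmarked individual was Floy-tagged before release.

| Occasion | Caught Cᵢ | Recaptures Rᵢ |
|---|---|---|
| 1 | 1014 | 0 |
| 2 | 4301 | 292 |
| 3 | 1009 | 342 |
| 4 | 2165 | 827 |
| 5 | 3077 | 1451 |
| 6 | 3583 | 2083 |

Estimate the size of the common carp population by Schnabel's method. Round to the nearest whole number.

Marked at large before each occasion: Mᵢ = Σⱼ<ᵢ (Cⱼ − Rⱼ) → M1=0, M2=1014, M3=5023, M4=5690, M5=7028, M6=8654
Σ MᵢCᵢ = 0·1014 + 1014·4301 + 5023·1009 + 5690·2165 + 7028·3077 + 8654·3583 = 0 + 4361214 + 5068207 + 12318850 + 21625156 + 31007282 = 74380709
Σ Rᵢ = 0 + 292 + 342 + 827 + 1451 + 2083 = 4995
N̂ = 74380709 / 4995 ≈ 14891.0 → 14891

N ≈ 14,891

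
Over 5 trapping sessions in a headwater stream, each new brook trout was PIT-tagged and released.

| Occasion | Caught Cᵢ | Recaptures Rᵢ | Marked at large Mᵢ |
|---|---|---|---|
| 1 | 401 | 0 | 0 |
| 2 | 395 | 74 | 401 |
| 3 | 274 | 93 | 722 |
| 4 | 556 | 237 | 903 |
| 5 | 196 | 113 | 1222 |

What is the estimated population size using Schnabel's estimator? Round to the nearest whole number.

Σ MᵢCᵢ = 0·401 + 401·395 + 722·274 + 903·556 + 1222·196 = 0 + 158395 + 197828 + 502068 + 239512 = 1097803
Σ Rᵢ = 0 + 74 + 93 + 237 + 113 = 517
N̂ = 1097803 / 517 ≈ 2123.4 → 2123

N ≈ 2123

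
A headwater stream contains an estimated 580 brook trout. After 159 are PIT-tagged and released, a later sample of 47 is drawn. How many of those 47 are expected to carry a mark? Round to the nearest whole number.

Expected recaptures E[R] = M·C / N.
E[R] = 159 × 47 / 580 = 7473 / 580 ≈ 12.9 → 13

expected recaptures ≈ 13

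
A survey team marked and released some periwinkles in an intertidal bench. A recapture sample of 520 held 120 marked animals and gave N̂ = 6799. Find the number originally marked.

From N = M·C/R: M = N·R / C = 6799·120 / 520 = 815880 / 520 = 1569.

M = 1569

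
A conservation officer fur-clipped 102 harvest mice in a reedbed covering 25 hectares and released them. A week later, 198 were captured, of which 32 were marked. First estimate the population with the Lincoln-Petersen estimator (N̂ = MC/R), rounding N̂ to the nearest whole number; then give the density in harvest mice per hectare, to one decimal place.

density ≈ 25.2 harvest mice per hectare

N̂ = 102·198/32 = 20196/32 ≈ 631.1 → 631
Density = N̂ / area = 631 / 25 ≈ 25.24 → 25.2 per hectare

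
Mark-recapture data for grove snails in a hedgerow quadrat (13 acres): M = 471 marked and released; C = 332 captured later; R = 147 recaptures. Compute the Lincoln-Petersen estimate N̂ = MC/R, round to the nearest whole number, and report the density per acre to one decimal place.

density ≈ 81.8 grove snails per acre

N̂ = 471·332/147 = 156372/147 ≈ 1063.8 → 1064
Density = N̂ / area = 1064 / 13 ≈ 81.846 → 81.8 per acre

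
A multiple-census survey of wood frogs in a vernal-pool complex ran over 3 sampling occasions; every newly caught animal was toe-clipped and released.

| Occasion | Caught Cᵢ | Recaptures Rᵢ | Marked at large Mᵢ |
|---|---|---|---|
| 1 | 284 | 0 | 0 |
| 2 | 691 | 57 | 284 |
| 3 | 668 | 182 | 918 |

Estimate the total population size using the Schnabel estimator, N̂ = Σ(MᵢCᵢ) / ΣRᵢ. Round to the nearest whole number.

N ≈ 3387

Σ MᵢCᵢ = 0·284 + 284·691 + 918·668 = 0 + 196244 + 613224 = 809468
Σ Rᵢ = 0 + 57 + 182 = 239
N̂ = 809468 / 239 ≈ 3386.9 → 3387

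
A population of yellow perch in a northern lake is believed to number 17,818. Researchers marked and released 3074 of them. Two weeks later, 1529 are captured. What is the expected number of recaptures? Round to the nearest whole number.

expected recaptures ≈ 264

The marked fraction of the population is 3074/17818, so in a sample of 1529 expect C·(M/N) marked.
E[R] = 3074 × 1529 / 17818 = 4700146 / 17818 ≈ 263.8 → 264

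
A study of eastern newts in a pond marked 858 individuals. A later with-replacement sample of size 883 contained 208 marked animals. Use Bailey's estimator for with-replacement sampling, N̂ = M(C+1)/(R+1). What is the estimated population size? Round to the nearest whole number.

N ≈ 3629

N̂ = 858·(883+1)/(208+1) = 858·884/209 = 758472/209 ≈ 3629.1 → 3629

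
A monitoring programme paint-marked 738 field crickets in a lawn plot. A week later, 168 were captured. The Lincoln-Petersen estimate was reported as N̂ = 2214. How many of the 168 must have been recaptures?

From N = M·C/R: R = M·C / N = 738·168 / 2214 = 123984 / 2214 = 56.

R = 56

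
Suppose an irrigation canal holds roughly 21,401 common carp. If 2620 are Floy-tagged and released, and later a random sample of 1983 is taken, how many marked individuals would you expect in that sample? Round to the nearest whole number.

expected recaptures ≈ 243

Expected recaptures E[R] = M·C / N.
E[R] = 2620 × 1983 / 21401 = 5195460 / 21401 ≈ 242.8 → 243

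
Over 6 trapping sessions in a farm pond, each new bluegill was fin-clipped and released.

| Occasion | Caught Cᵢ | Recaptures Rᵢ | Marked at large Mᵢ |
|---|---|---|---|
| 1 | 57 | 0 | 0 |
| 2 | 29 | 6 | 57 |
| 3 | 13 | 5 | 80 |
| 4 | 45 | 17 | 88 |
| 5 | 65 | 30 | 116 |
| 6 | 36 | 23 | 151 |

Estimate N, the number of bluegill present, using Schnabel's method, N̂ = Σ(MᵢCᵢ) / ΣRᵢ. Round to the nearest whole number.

N ≈ 242

Σ MᵢCᵢ = 0·57 + 57·29 + 80·13 + 88·45 + 116·65 + 151·36 = 0 + 1653 + 1040 + 3960 + 7540 + 5436 = 19629
Σ Rᵢ = 0 + 6 + 5 + 17 + 30 + 23 = 81
N̂ = 19629 / 81 ≈ 242.3 → 242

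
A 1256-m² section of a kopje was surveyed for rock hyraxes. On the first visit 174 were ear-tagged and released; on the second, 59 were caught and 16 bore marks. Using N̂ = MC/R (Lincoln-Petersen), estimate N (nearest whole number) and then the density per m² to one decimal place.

N̂ = 174·59/16 = 10266/16 ≈ 641.6 → 642
Density = N̂ / area = 642 / 1256 ≈ 0.51 → 0.5 per m²

density ≈ 0.5 rock hyraxes per m²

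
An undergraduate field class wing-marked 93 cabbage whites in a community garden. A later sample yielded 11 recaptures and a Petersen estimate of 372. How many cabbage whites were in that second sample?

From N = M·C/R: C = N·R / M = 372·11 / 93 = 4092 / 93 = 44.

C = 44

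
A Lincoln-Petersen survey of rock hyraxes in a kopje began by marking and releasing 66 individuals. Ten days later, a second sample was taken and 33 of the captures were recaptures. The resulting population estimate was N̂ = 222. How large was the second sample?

From N = M·C/R: C = N·R / M = 222·33 / 66 = 7326 / 66 = 111.

C = 111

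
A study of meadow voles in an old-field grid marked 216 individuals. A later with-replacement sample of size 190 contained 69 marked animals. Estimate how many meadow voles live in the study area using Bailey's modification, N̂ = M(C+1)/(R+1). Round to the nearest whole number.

N ≈ 589

N̂ = 216·(190+1)/(69+1) = 216·191/70 = 41256/70 ≈ 589.4 → 589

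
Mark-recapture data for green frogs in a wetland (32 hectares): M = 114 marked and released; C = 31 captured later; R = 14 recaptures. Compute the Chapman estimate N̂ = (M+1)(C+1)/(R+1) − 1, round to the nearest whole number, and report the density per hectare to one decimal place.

N̂ = 115·32/15 − 1 = 3680/15 − 1 ≈ 244.3 → 244
Density = N̂ / area = 244 / 32 ≈ 7.62 → 7.6 per hectare

density ≈ 7.6 green frogs per hectare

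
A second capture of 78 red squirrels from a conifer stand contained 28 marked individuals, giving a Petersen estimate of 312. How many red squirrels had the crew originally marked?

M = 112

From N = M·C/R: M = N·R / C = 312·28 / 78 = 8736 / 78 = 112.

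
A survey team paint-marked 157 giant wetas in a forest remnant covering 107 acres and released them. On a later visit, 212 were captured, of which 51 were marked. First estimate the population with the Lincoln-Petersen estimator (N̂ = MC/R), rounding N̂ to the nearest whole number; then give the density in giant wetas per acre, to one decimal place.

density ≈ 6.1 giant wetas per acre

N̂ = 157·212/51 = 33284/51 ≈ 652.6 → 653
Density = N̂ / area = 653 / 107 ≈ 6.10 → 6.1 per acre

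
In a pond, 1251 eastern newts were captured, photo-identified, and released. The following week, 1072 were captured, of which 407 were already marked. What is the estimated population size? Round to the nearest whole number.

N ≈ 3295

Lincoln-Petersen assumes M/N = R/C, so N = M·C / R.
N = (1251 × 1072) / 407 = 1341072 / 407 ≈ 3295.0 → 3295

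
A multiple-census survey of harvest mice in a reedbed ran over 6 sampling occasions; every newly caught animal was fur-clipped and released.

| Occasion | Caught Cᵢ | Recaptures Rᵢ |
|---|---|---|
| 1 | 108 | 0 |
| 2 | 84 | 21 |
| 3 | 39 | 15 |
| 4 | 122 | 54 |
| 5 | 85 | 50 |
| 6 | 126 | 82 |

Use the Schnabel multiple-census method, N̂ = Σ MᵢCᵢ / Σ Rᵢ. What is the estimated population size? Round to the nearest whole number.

N ≈ 448

Marked at large before each occasion: Mᵢ = Σⱼ<ᵢ (Cⱼ − Rⱼ) → M1=0, M2=108, M3=171, M4=195, M5=263, M6=298
Σ MᵢCᵢ = 0·108 + 108·84 + 171·39 + 195·122 + 263·85 + 298·126 = 0 + 9072 + 6669 + 23790 + 22355 + 37548 = 99434
Σ Rᵢ = 0 + 21 + 15 + 54 + 50 + 82 = 222
N̂ = 99434 / 222 ≈ 447.9 → 448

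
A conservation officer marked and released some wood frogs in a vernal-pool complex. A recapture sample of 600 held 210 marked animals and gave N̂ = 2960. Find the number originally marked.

From N = M·C/R: M = N·R / C = 2960·210 / 600 = 621600 / 600 = 1036.

M = 1036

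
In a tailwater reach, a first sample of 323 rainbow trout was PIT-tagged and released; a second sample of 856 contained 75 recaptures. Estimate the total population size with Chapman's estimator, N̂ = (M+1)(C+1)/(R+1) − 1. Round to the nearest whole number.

N̂ = (323+1)(856+1)/(75+1) − 1 = 324·857/76 − 1
= 277668/76 − 1 ≈ 3653.5 − 1 ≈ 3652.5 → 3653

N ≈ 3653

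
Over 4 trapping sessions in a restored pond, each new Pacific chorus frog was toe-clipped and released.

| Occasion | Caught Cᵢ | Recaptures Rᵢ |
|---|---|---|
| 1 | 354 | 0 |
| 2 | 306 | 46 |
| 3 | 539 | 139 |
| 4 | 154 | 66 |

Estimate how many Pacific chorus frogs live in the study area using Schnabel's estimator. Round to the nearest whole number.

Marked at large before each occasion: Mᵢ = Σⱼ<ᵢ (Cⱼ − Rⱼ) → M1=0, M2=354, M3=614, M4=1014
Σ MᵢCᵢ = 0·354 + 354·306 + 614·539 + 1014·154 = 0 + 108324 + 330946 + 156156 = 595426
Σ Rᵢ = 0 + 46 + 139 + 66 = 251
N̂ = 595426 / 251 ≈ 2372.2 → 2372

N ≈ 2372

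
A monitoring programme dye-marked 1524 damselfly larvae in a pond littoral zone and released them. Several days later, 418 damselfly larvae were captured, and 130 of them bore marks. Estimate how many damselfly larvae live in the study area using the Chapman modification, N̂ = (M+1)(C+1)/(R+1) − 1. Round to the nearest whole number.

N ≈ 4877

N̂ = (1524+1)(418+1)/(130+1) − 1 = 1525·419/131 − 1
= 638975/131 − 1 ≈ 4877.7 − 1 ≈ 4876.7 → 4877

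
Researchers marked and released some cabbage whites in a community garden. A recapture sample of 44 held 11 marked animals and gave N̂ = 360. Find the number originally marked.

From N = M·C/R: M = N·R / C = 360·11 / 44 = 3960 / 44 = 90.

M = 90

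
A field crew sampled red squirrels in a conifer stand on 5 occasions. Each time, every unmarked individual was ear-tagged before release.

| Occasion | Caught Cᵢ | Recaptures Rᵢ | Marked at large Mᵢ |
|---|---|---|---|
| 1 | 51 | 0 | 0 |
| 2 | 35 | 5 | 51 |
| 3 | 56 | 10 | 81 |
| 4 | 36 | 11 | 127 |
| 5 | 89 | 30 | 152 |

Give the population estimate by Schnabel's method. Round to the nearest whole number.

Σ MᵢCᵢ = 0·51 + 51·35 + 81·56 + 127·36 + 152·89 = 0 + 1785 + 4536 + 4572 + 13528 = 24421
Σ Rᵢ = 0 + 5 + 10 + 11 + 30 = 56
N̂ = 24421 / 56 ≈ 436.1 → 436

N ≈ 436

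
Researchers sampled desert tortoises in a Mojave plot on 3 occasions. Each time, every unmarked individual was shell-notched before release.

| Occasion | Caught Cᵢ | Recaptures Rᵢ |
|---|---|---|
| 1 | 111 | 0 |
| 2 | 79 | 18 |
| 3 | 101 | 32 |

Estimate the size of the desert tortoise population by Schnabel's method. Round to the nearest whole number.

N ≈ 523

Marked at large before each occasion: Mᵢ = Σⱼ<ᵢ (Cⱼ − Rⱼ) → M1=0, M2=111, M3=172
Σ MᵢCᵢ = 0·111 + 111·79 + 172·101 = 0 + 8769 + 17372 = 26141
Σ Rᵢ = 0 + 18 + 32 = 50
N̂ = 26141 / 50 ≈ 522.8 → 523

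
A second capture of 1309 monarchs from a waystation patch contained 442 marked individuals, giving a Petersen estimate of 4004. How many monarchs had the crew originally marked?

M = 1352

From N = M·C/R: M = N·R / C = 4004·442 / 1309 = 1769768 / 1309 = 1352.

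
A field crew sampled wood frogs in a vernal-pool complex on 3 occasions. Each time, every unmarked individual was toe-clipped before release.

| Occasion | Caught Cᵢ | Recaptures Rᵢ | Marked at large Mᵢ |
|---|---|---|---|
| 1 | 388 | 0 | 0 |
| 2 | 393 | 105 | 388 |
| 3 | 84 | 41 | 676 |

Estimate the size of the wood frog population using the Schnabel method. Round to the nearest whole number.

Σ MᵢCᵢ = 0·388 + 388·393 + 676·84 = 0 + 152484 + 56784 = 209268
Σ Rᵢ = 0 + 105 + 41 = 146
N̂ = 209268 / 146 ≈ 1433.3 → 1433

N ≈ 1433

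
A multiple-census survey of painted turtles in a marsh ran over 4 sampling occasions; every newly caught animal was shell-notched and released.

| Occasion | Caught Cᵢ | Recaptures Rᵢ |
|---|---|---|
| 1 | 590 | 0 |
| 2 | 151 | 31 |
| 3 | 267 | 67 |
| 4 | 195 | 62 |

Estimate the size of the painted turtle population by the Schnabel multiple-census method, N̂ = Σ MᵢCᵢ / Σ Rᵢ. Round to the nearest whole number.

Marked at large before each occasion: Mᵢ = Σⱼ<ᵢ (Cⱼ − Rⱼ) → M1=0, M2=590, M3=710, M4=910
Σ MᵢCᵢ = 0·590 + 590·151 + 710·267 + 910·195 = 0 + 89090 + 189570 + 177450 = 456110
Σ Rᵢ = 0 + 31 + 67 + 62 = 160
N̂ = 456110 / 160 ≈ 2850.7 → 2851

N ≈ 2851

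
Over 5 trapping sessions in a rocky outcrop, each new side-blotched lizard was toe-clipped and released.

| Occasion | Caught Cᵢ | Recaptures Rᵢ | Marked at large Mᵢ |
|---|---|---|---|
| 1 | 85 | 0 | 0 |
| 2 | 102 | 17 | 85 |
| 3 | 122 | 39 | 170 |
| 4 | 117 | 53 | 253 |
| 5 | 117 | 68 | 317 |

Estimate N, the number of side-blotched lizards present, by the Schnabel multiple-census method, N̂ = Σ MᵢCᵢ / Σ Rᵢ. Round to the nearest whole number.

Σ MᵢCᵢ = 0·85 + 85·102 + 170·122 + 253·117 + 317·117 = 0 + 8670 + 20740 + 29601 + 37089 = 96100
Σ Rᵢ = 0 + 17 + 39 + 53 + 68 = 177
N̂ = 96100 / 177 ≈ 542.9 → 543

N ≈ 543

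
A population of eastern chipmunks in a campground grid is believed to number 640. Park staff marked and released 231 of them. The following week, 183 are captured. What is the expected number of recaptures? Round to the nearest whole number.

expected recaptures ≈ 66

The marked fraction of the population is 231/640, so in a sample of 183 expect C·(M/N) marked.
E[R] = 231 × 183 / 640 = 42273 / 640 ≈ 66.1 → 66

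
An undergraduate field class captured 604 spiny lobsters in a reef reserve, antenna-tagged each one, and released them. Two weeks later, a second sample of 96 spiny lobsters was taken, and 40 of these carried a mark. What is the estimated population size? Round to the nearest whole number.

N ≈ 1450

N = (604 × 96) / 40 = 57984 / 40 ≈ 1449.6 → 1450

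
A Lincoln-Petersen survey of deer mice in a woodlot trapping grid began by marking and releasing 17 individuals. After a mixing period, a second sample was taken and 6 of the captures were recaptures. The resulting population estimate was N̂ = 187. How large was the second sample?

From N = M·C/R: C = N·R / M = 187·6 / 17 = 1122 / 17 = 66.

C = 66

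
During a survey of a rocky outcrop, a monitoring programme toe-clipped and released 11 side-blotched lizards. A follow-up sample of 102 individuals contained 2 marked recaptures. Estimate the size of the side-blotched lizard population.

N = 561

N = (11 × 102) / 2 = 1122 / 2 = 561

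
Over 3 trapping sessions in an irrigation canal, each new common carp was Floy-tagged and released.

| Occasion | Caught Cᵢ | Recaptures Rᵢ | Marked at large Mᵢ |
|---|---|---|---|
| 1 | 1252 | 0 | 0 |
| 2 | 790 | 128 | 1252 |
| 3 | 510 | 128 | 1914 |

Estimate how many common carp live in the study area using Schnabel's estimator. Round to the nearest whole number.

Σ MᵢCᵢ = 0·1252 + 1252·790 + 1914·510 = 0 + 989080 + 976140 = 1965220
Σ Rᵢ = 0 + 128 + 128 = 256
N̂ = 1965220 / 256 ≈ 7676.6 → 7677

N ≈ 7677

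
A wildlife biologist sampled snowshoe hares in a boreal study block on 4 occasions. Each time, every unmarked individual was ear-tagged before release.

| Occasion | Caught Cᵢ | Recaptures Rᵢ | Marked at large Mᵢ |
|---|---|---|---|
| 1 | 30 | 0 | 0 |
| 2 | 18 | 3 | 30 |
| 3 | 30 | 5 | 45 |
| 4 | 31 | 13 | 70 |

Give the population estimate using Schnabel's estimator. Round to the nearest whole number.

Σ MᵢCᵢ = 0·30 + 30·18 + 45·30 + 70·31 = 0 + 540 + 1350 + 2170 = 4060
Σ Rᵢ = 0 + 3 + 5 + 13 = 21
N̂ = 4060 / 21 ≈ 193.3 → 193

N ≈ 193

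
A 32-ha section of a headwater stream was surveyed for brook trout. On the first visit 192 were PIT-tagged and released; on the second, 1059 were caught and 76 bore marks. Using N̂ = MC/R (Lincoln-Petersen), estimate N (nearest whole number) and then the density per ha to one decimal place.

density ≈ 83.6 brook trout per ha

N̂ = 192·1059/76 = 203328/76 ≈ 2675.4 → 2675
Density = N̂ / area = 2675 / 32 ≈ 83.59 → 83.6 per ha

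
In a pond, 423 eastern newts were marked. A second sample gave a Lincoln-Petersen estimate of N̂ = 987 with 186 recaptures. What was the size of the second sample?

From N = M·C/R: C = N·R / M = 987·186 / 423 = 183582 / 423 = 434.

C = 434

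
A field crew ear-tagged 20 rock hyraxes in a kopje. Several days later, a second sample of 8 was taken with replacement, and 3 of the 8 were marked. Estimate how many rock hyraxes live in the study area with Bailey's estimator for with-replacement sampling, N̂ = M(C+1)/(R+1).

N̂ = 20·(8+1)/(3+1) = 20·9/4 = 180/4 = 45

N = 45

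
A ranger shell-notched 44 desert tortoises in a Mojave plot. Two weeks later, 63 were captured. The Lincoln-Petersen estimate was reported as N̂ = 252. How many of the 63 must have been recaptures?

R = 11

From N = M·C/R: R = M·C / N = 44·63 / 252 = 2772 / 252 = 11.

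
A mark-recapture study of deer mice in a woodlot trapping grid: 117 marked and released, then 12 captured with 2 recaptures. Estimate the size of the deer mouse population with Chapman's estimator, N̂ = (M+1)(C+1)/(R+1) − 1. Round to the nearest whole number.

N̂ = (117+1)(12+1)/(2+1) − 1 = 118·13/3 − 1
= 1534/3 − 1 ≈ 511.3 − 1 ≈ 510.3 → 510

N ≈ 510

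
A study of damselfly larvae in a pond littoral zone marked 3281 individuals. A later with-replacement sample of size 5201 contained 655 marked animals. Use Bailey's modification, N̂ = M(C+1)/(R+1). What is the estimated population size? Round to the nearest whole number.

N ≈ 26,018

N̂ = 3281·(5201+1)/(655+1) = 3281·5202/656 = 17067762/656 ≈ 26017.9 → 26018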